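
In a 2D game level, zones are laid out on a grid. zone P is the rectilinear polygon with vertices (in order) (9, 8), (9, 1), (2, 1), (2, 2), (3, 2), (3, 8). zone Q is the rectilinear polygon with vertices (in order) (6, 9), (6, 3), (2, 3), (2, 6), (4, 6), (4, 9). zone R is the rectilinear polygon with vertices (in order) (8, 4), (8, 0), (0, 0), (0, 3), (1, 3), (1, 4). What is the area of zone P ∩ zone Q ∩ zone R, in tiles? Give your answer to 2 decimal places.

3.00

The intersection is the polygon with vertices (6,3), (3,3), (3,4), (6,4).
By the shoelace formula its area is 3.00.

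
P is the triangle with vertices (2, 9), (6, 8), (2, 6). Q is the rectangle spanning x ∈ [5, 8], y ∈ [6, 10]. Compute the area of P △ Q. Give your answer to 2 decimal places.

17.25

|P| = 6, |Q| = 12, |P∩Q| = 0.375.
|P △ Q| = |P| + |Q| − 2·|P∩Q| = 6 + 12 − 0.75 = 17.25.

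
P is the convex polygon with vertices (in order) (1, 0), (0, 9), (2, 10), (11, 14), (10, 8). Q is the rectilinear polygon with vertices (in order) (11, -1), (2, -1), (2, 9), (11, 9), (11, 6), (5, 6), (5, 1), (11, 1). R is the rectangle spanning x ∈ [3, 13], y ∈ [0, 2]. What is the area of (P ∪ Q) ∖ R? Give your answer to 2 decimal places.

92.33

|P ∪ Q| = 102.3333.
|(P ∪ Q) ∩ R| = 10.
|(P ∪ Q) ∖ R| = 102.3333 − 10 = 92.33.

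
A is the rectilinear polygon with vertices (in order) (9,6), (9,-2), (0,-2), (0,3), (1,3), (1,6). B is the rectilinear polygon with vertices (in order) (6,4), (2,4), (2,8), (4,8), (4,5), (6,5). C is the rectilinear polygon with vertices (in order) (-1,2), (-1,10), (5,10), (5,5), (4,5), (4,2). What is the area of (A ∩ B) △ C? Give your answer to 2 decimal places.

43.00

|A ∩ B| = 6.
|(A ∩ B) ∩ C| = 4.
|(A ∩ B) △ C| = 6 + 45 − 8 = 43.00.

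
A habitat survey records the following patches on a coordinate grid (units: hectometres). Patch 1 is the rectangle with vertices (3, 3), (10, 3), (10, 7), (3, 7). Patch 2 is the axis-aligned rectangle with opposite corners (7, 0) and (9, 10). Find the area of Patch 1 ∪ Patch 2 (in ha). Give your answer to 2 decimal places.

By inclusion–exclusion:
Individual areas: |Patch 1| = 28, |Patch 2| = 20.
|Patch 1∩Patch 2|: x∈[7,9], y∈[3,7] → 2·4 = 8.
|Patch 1 ∪ Patch 2| = 48 − 8 = 40.00.

40.00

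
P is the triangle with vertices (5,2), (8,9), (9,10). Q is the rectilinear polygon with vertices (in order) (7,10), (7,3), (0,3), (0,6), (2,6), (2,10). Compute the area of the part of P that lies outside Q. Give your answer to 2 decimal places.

|P| = 2, |P∩Q| = 0.631.
|P ∖ Q| = |P| − |P∩Q| = 2 − 0.631 = 1.37.

1.37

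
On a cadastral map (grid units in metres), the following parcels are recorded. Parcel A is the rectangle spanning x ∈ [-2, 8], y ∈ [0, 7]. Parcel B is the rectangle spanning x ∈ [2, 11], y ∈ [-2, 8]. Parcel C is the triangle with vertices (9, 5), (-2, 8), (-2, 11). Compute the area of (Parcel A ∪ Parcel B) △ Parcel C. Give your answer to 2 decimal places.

122.33

|Parcel A ∪ Parcel B| = 118.
|(Parcel A ∪ Parcel B) ∩ Parcel C| = 6.0833.
|(Parcel A ∪ Parcel B) △ Parcel C| = 118 + 16.5 − 12.1667 = 122.33.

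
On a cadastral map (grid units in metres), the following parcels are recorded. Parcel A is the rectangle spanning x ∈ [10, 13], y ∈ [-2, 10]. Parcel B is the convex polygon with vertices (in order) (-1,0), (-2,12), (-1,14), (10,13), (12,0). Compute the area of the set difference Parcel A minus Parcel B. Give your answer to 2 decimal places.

23.69

|Parcel A| = 36, |Parcel A∩Parcel B| = 12.3077.
|Parcel A ∖ Parcel B| = |Parcel A| − |Parcel A∩Parcel B| = 36 − 12.3077 = 23.69.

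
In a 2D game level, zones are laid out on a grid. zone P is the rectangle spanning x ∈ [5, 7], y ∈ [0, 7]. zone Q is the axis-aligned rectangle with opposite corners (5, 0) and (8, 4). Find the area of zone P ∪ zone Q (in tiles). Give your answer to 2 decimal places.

By inclusion–exclusion:
Individual areas: |zone P| = 14, |zone Q| = 12.
|zone P∩zone Q|: x∈[5,7], y∈[0,4] → 2·4 = 8.
|zone P ∪ zone Q| = 26 − 8 = 18.00.

18.00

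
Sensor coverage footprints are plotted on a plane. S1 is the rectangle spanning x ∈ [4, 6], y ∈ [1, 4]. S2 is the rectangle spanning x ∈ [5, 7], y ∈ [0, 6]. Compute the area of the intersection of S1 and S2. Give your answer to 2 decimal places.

3.00

|S1∩S2|: x∈[5,6], y∈[1,4] → 1·3 = 3.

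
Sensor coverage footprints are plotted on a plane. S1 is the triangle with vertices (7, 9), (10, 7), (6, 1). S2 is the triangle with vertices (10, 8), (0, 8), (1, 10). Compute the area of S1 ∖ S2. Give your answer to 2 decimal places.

12.32

|S1| = 13, |S1∩S2| = 0.6807.
|S1 ∖ S2| = |S1| − |S1∩S2| = 13 − 0.6807 = 12.32.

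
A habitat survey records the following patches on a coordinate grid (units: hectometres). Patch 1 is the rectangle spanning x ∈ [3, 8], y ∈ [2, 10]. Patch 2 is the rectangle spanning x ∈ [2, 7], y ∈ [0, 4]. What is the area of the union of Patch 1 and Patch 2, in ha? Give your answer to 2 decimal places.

52.00

By inclusion–exclusion:
Individual areas: |Patch 1| = 40, |Patch 2| = 20.
|Patch 1∩Patch 2|: x∈[3,7], y∈[2,4] → 4·2 = 8.
|Patch 1 ∪ Patch 2| = 60 − 8 = 52.00.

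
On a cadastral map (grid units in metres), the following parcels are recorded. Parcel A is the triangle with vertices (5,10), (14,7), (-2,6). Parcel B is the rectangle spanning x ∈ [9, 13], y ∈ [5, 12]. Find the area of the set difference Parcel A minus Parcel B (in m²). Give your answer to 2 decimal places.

|Parcel A| = 28.5, |Parcel A∩Parcel B| = 4.75.
|Parcel A ∖ Parcel B| = |Parcel A| − |Parcel A∩Parcel B| = 28.5 − 4.75 = 23.75.

23.75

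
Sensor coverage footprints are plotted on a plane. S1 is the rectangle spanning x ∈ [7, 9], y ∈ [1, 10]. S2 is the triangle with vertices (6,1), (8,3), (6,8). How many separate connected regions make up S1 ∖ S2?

1

S1 ∖ S2 is a single connected region.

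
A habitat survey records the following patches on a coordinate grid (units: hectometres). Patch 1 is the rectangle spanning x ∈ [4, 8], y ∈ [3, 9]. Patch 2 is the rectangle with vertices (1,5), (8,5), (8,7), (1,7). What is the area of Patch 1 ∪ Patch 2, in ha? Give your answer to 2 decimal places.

30.00

By inclusion–exclusion:
Individual areas: |Patch 1| = 24, |Patch 2| = 14.
|Patch 1∩Patch 2|: x∈[4,8], y∈[5,7] → 4·2 = 8.
|Patch 1 ∪ Patch 2| = 38 − 8 = 30.00.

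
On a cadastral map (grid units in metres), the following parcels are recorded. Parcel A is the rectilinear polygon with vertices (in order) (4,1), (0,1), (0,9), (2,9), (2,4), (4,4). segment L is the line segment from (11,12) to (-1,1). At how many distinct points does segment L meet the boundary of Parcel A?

The segment meets the boundary at (0,1.917), (2.273,4).

2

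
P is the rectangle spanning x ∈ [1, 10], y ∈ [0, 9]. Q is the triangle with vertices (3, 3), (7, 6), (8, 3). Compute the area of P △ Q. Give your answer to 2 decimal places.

73.50

|P| = 81, |Q| = 7.5, |P∩Q| = 7.5.
|P △ Q| = |P| + |Q| − 2·|P∩Q| = 81 + 7.5 − 15 = 73.50.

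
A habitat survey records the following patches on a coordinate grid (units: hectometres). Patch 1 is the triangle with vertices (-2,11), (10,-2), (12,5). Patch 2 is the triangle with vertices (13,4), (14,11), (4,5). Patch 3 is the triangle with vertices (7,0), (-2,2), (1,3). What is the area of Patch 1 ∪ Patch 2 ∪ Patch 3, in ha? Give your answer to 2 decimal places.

By inclusion–exclusion:
Individual areas: |Patch 1| = 55, |Patch 2| = 32, |Patch 3| = 7.5.
|Patch 1∩Patch 2| = 11.4462.
|Patch 1∩Patch 3| = 0.
|Patch 2∩Patch 3| = 0.
|Patch 1∩Patch 2∩Patch 3| = 0.
|Patch 1 ∪ Patch 2 ∪ Patch 3| = 94.5 − 11.4462 + 0 = 83.05.

83.05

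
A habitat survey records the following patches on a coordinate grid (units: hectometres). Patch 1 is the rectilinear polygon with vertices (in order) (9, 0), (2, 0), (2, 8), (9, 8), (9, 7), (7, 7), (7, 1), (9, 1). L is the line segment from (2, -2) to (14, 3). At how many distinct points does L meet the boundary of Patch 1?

The segment meets the boundary at (9,0.917), (6.8,0).

2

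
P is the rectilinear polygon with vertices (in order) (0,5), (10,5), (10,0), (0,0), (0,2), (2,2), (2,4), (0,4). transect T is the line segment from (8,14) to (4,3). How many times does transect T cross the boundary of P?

The segment meets the boundary at (4.727,5).

1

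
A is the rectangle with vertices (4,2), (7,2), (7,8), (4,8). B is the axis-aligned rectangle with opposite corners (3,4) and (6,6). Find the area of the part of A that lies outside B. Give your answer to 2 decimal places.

|A∩B|: x∈[4,6], y∈[4,6] → 2·2 = 4.
|A| = 18.
|A ∖ B| = |A| − |A∩B| = 18 − 4 = 14.00.

14.00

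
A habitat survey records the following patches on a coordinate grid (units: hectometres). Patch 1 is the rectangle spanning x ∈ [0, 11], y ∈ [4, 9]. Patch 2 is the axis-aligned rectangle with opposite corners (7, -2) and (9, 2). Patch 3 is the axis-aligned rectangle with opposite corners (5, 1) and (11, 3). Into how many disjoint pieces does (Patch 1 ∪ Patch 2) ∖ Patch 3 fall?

(Patch 1 ∪ Patch 2) ∖ Patch 3 splits into 2 disjoint pieces (area 55, area 6).

2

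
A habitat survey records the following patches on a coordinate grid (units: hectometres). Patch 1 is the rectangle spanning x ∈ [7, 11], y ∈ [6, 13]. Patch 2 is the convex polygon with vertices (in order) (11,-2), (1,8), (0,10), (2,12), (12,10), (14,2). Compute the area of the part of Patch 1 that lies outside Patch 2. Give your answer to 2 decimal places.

|Patch 1| = 28, |Patch 1∩Patch 2| = 18.4.
|Patch 1 ∖ Patch 2| = |Patch 1| − |Patch 1∩Patch 2| = 28 − 18.4 = 9.60.

9.60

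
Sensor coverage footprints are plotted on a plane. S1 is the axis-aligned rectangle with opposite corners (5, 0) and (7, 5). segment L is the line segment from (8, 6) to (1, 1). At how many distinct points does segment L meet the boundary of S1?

The segment meets the boundary at (5,3.857), (6.6,5).

2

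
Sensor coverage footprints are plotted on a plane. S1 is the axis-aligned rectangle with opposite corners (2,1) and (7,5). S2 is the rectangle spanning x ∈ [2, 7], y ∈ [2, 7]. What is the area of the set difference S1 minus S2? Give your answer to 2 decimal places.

5.00

|S1∩S2|: x∈[2,7], y∈[2,5] → 5·3 = 15.
|S1| = 20.
|S1 ∖ S2| = |S1| − |S1∩S2| = 20 − 15 = 5.00.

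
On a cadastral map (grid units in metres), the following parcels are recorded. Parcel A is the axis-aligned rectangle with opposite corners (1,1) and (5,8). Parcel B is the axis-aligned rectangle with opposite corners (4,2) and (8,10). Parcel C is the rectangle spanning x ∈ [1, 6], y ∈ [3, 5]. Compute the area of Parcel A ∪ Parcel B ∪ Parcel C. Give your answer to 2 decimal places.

By inclusion–exclusion:
Individual areas: |Parcel A| = 28, |Parcel B| = 32, |Parcel C| = 10.
|Parcel A∩Parcel B|: x∈[4,5], y∈[2,8] → 1·6 = 6.
|Parcel A∩Parcel C|: x∈[1,5], y∈[3,5] → 4·2 = 8.
|Parcel B∩Parcel C|: x∈[4,6], y∈[3,5] → 2·2 = 4.
|Parcel A∩Parcel B∩Parcel C| = 2.
|Parcel A ∪ Parcel B ∪ Parcel C| = 70 − 18 + 2 = 54.00.

54.00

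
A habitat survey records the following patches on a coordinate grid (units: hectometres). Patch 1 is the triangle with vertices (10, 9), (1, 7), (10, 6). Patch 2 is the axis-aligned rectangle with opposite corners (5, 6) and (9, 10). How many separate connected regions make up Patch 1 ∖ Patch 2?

Patch 1 ∖ Patch 2 splits into 2 disjoint pieces (area 2.8333, area 2.6667).

2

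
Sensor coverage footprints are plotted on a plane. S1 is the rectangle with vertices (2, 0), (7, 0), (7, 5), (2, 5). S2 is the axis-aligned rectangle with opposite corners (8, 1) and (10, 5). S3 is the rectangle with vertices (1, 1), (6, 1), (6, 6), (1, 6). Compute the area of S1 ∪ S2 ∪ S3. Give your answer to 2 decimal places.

42.00

By inclusion–exclusion:
Individual areas: |S1| = 25, |S2| = 8, |S3| = 25.
|S1∩S2| = 0 (no overlap).
|S1∩S3|: x∈[2,6], y∈[1,5] → 4·4 = 16.
|S2∩S3| = 0 (no overlap).
|S1∩S2∩S3| = 0.
|S1 ∪ S2 ∪ S3| = 58 − 16 + 0 = 42.00.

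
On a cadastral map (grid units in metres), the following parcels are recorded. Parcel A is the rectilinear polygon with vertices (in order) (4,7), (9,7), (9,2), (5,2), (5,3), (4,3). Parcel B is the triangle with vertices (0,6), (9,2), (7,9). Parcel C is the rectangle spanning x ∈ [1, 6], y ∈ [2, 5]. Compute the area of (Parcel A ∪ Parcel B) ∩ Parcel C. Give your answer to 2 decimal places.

5.68

The region (Parcel A ∪ Parcel B) ∩ Parcel C is the polygon with vertices (5,2), (5,3), (4,3), (4,4.222), (2.25,5), (6,5), (6,2).
By the shoelace formula its area is 5.68.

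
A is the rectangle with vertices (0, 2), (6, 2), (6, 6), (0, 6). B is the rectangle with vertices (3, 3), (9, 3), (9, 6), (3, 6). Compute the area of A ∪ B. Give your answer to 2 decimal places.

33.00

By inclusion–exclusion:
Individual areas: |A| = 24, |B| = 18.
|A∩B|: x∈[3,6], y∈[3,6] → 3·3 = 9.
|A ∪ B| = 42 − 9 = 33.00.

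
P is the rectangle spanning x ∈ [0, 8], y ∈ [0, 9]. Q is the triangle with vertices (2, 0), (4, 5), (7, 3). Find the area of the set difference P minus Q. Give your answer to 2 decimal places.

62.50

|P| = 72, |P∩Q| = 9.5.
|P ∖ Q| = |P| − |P∩Q| = 72 − 9.5 = 62.50.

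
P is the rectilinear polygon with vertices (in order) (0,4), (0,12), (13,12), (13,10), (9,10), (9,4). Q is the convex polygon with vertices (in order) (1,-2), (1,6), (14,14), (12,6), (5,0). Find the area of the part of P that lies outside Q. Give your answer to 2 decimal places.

|P| = 80, |P∩Q| = 42.75.
|P ∖ Q| = |P| − |P∩Q| = 80 − 42.75 = 37.25.

37.25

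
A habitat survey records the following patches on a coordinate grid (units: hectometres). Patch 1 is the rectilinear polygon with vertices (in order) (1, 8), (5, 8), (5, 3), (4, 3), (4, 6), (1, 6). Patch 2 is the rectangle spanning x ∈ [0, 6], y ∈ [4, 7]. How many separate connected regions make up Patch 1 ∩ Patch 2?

Patch 1 ∩ Patch 2 is a single connected region.

1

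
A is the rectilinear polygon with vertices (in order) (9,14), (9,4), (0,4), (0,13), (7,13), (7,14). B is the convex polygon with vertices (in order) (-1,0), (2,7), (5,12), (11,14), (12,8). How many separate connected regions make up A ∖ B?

A ∖ B splits into 2 disjoint pieces (area 29.9048, area 3.7692).

2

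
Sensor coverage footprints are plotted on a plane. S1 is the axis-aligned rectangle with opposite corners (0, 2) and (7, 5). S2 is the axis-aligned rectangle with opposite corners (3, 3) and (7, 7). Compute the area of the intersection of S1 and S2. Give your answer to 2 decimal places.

|S1∩S2|: x∈[3,7], y∈[3,5] → 4·2 = 8.

8.00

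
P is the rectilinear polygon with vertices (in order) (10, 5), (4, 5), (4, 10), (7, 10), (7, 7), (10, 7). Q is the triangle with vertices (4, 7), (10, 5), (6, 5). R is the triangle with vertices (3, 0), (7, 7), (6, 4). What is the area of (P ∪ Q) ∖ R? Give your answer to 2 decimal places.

20.52

|P ∪ Q| = 21.
|(P ∪ Q) ∩ R| = 0.4762.
|(P ∪ Q) ∖ R| = 21 − 0.4762 = 20.52.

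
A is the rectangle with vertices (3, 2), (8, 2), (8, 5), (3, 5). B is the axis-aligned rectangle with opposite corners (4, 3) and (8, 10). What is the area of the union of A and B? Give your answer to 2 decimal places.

35.00

By inclusion–exclusion:
Individual areas: |A| = 15, |B| = 28.
|A∩B|: x∈[4,8], y∈[3,5] → 4·2 = 8.
|A ∪ B| = 43 − 8 = 35.00.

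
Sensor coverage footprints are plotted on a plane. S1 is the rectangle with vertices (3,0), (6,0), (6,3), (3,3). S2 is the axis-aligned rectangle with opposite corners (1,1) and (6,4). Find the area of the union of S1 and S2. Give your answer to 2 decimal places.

By inclusion–exclusion:
Individual areas: |S1| = 9, |S2| = 15.
|S1∩S2|: x∈[3,6], y∈[1,3] → 3·2 = 6.
|S1 ∪ S2| = 24 − 6 = 18.00.

18.00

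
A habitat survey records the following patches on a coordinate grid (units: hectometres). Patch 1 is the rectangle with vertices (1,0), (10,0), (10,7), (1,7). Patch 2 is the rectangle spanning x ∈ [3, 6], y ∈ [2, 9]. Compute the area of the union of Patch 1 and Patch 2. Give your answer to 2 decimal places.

By inclusion–exclusion:
Individual areas: |Patch 1| = 63, |Patch 2| = 21.
|Patch 1∩Patch 2|: x∈[3,6], y∈[2,7] → 3·5 = 15.
|Patch 1 ∪ Patch 2| = 84 − 15 = 69.00.

69.00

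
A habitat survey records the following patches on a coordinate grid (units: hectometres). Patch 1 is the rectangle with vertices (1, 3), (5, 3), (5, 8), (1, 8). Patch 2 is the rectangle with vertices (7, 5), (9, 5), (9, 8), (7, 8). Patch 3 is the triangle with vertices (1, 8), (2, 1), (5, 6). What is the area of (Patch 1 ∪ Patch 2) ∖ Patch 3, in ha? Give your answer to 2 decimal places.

|Patch 1 ∪ Patch 2| = 26.
|(Patch 1 ∪ Patch 2) ∩ Patch 3| = 11.5143.
|(Patch 1 ∪ Patch 2) ∖ Patch 3| = 26 − 11.5143 = 14.49.

14.49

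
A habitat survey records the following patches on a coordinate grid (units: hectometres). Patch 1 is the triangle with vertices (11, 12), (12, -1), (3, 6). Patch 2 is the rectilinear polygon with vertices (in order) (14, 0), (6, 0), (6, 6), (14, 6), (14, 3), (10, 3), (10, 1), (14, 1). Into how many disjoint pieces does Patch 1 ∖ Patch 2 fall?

3

Patch 1 ∖ Patch 2 splits into 3 disjoint pieces (area 28.8846, area 3.5385, area 0.6044).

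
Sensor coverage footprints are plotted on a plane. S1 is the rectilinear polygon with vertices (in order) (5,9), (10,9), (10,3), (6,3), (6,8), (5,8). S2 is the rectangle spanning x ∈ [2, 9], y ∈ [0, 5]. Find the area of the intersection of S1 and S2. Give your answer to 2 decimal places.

6.00

The intersection is the polygon with vertices (6,3), (6,5), (9,5), (9,3).
By the shoelace formula its area is 6.00.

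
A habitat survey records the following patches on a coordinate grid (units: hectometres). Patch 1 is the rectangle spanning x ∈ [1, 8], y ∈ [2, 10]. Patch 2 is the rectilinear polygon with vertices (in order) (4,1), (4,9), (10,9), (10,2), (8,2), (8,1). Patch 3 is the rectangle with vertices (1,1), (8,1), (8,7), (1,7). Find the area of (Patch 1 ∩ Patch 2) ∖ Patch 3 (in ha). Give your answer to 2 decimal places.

|Patch 1 ∩ Patch 2| = 28.
|(Patch 1 ∩ Patch 2) ∩ Patch 3| = 20.
|(Patch 1 ∩ Patch 2) ∖ Patch 3| = 28 − 20 = 8.00.

8.00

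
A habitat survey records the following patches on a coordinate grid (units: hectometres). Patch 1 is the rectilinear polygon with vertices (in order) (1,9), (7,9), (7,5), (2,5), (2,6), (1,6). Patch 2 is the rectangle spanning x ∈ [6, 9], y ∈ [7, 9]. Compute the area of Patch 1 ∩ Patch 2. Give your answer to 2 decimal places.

The intersection is the polygon with vertices (7,9), (7,7), (6,7), (6,9).
By the shoelace formula its area is 2.00.

2.00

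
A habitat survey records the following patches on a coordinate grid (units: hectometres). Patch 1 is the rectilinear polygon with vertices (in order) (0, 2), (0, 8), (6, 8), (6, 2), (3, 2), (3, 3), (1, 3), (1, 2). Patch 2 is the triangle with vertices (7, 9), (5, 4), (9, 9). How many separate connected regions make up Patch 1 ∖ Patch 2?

1

Patch 1 ∖ Patch 2 is a single connected region.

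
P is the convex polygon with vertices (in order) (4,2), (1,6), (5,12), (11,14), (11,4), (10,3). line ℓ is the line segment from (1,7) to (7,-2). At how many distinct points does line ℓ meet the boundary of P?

The segment meets the boundary at (4.3,2.05), (1.333,6.5).

2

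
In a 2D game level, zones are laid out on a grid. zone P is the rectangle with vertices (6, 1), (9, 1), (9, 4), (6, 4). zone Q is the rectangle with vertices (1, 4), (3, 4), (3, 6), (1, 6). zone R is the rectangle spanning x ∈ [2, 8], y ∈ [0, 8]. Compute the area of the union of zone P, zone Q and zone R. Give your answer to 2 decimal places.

By inclusion–exclusion:
Individual areas: |zone P| = 9, |zone Q| = 4, |zone R| = 48.
|zone P∩zone Q| = 0 (no overlap).
|zone P∩zone R|: x∈[6,8], y∈[1,4] → 2·3 = 6.
|zone Q∩zone R|: x∈[2,3], y∈[4,6] → 1·2 = 2.
|zone P∩zone Q∩zone R| = 0.
|zone P ∪ zone Q ∪ zone R| = 61 − 8 + 0 = 53.00.

53.00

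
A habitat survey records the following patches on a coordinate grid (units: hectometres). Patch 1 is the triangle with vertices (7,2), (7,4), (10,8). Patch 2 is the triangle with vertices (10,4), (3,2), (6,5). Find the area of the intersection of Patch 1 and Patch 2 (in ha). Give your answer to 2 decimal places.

1.12

The intersection is the polygon with vertices (7,4), (7.474,4.632), (8.222,4.444), (7.667,3.333), (7,3.143).
By the shoelace formula its area is 1.12.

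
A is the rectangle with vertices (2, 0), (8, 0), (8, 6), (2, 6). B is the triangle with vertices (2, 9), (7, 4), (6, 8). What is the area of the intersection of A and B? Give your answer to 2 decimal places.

The intersection is the polygon with vertices (6.5,6), (7,4), (5,6).
By the shoelace formula its area is 1.50.

1.50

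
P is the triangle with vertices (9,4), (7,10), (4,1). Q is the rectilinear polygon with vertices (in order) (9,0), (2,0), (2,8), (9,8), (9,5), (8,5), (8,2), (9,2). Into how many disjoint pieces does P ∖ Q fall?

P ∖ Q splits into 2 disjoint pieces (area 1.1333, area 1.3333).

2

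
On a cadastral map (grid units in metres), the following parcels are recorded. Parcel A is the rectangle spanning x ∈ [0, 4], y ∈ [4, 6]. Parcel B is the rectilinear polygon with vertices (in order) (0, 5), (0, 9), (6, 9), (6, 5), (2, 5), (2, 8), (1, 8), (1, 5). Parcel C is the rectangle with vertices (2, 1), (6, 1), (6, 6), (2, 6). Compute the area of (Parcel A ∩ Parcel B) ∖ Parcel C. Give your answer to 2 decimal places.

1.00

|Parcel A ∩ Parcel B| = 3.
|(Parcel A ∩ Parcel B) ∩ Parcel C| = 2.
|(Parcel A ∩ Parcel B) ∖ Parcel C| = 3 − 2 = 1.00.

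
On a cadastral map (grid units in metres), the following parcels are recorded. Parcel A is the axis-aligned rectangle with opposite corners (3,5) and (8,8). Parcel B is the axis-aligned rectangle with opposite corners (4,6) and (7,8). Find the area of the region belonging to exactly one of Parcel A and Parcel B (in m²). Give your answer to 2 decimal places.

9.00

|Parcel A∩Parcel B|: x∈[4,7], y∈[6,8] → 3·2 = 6.
|Parcel A △ Parcel B| = |Parcel A| + |Parcel B| − 2·|Parcel A∩Parcel B| = 15 + 6 − 12 = 9.00.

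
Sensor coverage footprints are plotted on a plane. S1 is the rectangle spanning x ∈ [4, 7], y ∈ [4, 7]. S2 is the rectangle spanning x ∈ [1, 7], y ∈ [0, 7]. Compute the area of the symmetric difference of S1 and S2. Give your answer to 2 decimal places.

33.00

|S1∩S2|: x∈[4,7], y∈[4,7] → 3·3 = 9.
|S1 △ S2| = |S1| + |S2| − 2·|S1∩S2| = 9 + 42 − 18 = 33.00.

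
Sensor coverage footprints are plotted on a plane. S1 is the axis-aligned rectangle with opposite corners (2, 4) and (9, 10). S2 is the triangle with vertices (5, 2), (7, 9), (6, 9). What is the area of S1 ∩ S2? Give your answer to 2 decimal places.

3.21

The intersection is the polygon with vertices (5.286,4), (6,9), (7,9), (5.571,4).
By the shoelace formula its area is 3.21.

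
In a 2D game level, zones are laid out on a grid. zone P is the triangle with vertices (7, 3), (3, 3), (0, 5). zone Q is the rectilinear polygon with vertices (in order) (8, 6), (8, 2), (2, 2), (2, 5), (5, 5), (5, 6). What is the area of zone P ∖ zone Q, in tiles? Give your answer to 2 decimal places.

0.76

|zone P| = 4, |zone P∩zone Q| = 3.2381.
|zone P ∖ zone Q| = |zone P| − |zone P∩zone Q| = 4 − 3.2381 = 0.76.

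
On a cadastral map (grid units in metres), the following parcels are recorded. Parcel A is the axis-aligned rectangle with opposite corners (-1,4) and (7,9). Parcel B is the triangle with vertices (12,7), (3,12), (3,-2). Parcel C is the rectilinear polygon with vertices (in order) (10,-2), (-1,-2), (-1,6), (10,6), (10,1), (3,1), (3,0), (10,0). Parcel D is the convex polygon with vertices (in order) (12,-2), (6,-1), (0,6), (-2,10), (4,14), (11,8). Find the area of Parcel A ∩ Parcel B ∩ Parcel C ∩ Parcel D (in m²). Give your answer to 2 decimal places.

8.00

The intersection is the polygon with vertices (3,4), (3,6), (7,6), (7,4).
By the shoelace formula its area is 8.00.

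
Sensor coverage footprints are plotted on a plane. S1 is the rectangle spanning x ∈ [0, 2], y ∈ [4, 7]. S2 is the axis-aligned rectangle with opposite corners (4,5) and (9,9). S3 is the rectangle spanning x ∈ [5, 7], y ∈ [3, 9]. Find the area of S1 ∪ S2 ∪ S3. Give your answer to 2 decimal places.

30.00

By inclusion–exclusion:
Individual areas: |S1| = 6, |S2| = 20, |S3| = 12.
|S1∩S2| = 0 (no overlap).
|S1∩S3| = 0 (no overlap).
|S2∩S3|: x∈[5,7], y∈[5,9] → 2·4 = 8.
|S1∩S2∩S3| = 0.
|S1 ∪ S2 ∪ S3| = 38 − 8 + 0 = 30.00.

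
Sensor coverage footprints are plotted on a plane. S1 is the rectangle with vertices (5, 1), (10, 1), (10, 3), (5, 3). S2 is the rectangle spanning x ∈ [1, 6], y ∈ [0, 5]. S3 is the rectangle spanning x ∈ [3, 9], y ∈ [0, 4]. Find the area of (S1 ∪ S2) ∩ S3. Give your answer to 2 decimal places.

The region (S1 ∪ S2) ∩ S3 is the polygon with vertices (6,1), (6,0), (3,0), (3,4), (6,4), (6,3), (9,3), (9,1).
By the shoelace formula its area is 18.00.

18.00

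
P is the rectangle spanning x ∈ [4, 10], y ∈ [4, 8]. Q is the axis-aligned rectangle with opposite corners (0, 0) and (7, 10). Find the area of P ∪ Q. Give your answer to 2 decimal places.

By inclusion–exclusion:
Individual areas: |P| = 24, |Q| = 70.
|P∩Q|: x∈[4,7], y∈[4,8] → 3·4 = 12.
|P ∪ Q| = 94 − 12 = 82.00.

82.00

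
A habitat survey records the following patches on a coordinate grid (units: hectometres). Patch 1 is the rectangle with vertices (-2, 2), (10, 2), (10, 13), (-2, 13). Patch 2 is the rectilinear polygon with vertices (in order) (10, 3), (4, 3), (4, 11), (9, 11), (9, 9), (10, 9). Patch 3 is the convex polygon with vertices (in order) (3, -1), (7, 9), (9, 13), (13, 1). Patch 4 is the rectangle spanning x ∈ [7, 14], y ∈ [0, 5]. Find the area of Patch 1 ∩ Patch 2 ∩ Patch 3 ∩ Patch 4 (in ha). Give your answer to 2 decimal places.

The intersection is the polygon with vertices (10,3), (7,3), (7,5), (10,5).
By the shoelace formula its area is 6.00.

6.00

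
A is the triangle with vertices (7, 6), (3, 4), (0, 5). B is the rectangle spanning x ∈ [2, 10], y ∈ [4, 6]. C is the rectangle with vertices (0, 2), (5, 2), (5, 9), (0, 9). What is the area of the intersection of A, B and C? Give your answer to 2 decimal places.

The intersection is the polygon with vertices (2,4.333), (2,5.286), (5,5.714), (5,5), (3,4).
By the shoelace formula its area is 3.33.

3.33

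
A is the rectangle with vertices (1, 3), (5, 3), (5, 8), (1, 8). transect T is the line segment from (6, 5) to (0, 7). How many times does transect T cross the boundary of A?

The segment meets the boundary at (1,6.667), (5,5.333).

2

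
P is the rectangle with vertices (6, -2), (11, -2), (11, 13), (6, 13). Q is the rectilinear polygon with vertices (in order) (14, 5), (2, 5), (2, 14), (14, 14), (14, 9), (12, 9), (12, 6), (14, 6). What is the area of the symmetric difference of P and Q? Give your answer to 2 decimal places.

|P| = 75, |Q| = 102, |P∩Q| = 40.
|P △ Q| = |P| + |Q| − 2·|P∩Q| = 75 + 102 − 80 = 97.00.

97.00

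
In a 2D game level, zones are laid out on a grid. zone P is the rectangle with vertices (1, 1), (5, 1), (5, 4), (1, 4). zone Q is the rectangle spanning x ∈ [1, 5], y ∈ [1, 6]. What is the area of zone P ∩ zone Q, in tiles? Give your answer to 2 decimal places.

|zone P∩zone Q|: x∈[1,5], y∈[1,4] → 4·3 = 12.

12.00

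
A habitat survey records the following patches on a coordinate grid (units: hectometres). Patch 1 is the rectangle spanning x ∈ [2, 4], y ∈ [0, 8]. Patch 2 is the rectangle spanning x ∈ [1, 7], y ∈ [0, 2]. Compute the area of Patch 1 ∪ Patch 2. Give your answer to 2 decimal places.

24.00

By inclusion–exclusion:
Individual areas: |Patch 1| = 16, |Patch 2| = 12.
|Patch 1∩Patch 2|: x∈[2,4], y∈[0,2] → 2·2 = 4.
|Patch 1 ∪ Patch 2| = 28 − 4 = 24.00.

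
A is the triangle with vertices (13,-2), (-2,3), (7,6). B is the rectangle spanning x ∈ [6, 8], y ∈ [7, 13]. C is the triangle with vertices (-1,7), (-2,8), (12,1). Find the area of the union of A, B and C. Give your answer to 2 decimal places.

59.28

By inclusion–exclusion:
Individual areas: |A| = 45, |B| = 12, |C| = 3.5.
|A∩B| = 0.
|A∩C| = 1.2168.
|B∩C| = 0.
|A∩B∩C| = 0.
|A ∪ B ∪ C| = 60.5 − 1.2168 + 0 = 59.28.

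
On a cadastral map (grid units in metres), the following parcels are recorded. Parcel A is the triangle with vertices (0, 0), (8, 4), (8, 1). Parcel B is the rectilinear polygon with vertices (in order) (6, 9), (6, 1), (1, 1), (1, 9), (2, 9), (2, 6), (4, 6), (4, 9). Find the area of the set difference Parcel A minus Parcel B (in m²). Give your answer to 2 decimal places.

8.00

|Parcel A| = 12, |Parcel A∩Parcel B| = 4.
|Parcel A ∖ Parcel B| = |Parcel A| − |Parcel A∩Parcel B| = 12 − 4 = 8.00.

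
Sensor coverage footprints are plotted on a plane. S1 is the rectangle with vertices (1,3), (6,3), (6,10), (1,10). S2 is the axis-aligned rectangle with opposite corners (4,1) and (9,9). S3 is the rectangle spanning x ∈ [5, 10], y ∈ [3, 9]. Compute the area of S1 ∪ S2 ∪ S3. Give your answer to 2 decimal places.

69.00

By inclusion–exclusion:
Individual areas: |S1| = 35, |S2| = 40, |S3| = 30.
|S1∩S2|: x∈[4,6], y∈[3,9] → 2·6 = 12.
|S1∩S3|: x∈[5,6], y∈[3,9] → 1·6 = 6.
|S2∩S3|: x∈[5,9], y∈[3,9] → 4·6 = 24.
|S1∩S2∩S3| = 6.
|S1 ∪ S2 ∪ S3| = 105 − 42 + 6 = 69.00.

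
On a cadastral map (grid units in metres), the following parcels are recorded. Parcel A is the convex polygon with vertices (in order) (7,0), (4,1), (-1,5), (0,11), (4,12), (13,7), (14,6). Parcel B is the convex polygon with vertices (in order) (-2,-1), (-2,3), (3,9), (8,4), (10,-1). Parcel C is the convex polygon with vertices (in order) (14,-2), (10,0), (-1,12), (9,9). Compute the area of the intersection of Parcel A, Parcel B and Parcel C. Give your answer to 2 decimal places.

9.38

The intersection is the polygon with vertices (3,9), (8,4), (8.936,1.66), (8.68,1.44), (2.405,8.286).
By the shoelace formula its area is 9.38.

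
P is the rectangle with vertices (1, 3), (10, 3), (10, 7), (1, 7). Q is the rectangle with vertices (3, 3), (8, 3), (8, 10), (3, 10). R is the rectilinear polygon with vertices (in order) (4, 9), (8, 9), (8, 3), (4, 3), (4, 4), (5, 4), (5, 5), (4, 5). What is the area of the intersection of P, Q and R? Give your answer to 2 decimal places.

15.00

The intersection is the polygon with vertices (8,3), (4,3), (4,4), (5,4), (5,5), (4,5), (4,7), (8,7).
By the shoelace formula its area is 15.00.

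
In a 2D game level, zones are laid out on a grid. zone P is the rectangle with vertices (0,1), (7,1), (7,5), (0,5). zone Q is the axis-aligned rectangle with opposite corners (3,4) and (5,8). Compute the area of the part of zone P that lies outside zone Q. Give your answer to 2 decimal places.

26.00

|zone P∩zone Q|: x∈[3,5], y∈[4,5] → 2·1 = 2.
|zone P| = 28.
|zone P ∖ zone Q| = |zone P| − |zone P∩zone Q| = 28 − 2 = 26.00.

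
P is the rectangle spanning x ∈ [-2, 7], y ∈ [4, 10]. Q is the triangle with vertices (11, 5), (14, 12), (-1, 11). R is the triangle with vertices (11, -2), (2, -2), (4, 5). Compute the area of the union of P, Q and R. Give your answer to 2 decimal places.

126.86

By inclusion–exclusion:
Individual areas: |P| = 54, |Q| = 51, |R| = 31.5.
|P∩Q| = 9.
|P∩R| = 0.6429.
|Q∩R| = 0.
|P∩Q∩R| = 0.
|P ∪ Q ∪ R| = 136.5 − 9.6429 + 0 = 126.86.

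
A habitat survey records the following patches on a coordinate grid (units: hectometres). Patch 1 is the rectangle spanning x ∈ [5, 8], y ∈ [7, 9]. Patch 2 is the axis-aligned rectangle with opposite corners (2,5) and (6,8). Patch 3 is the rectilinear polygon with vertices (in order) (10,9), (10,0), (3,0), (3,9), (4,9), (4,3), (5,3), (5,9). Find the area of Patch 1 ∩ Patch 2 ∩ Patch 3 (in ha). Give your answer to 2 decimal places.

The intersection is the polygon with vertices (5,8), (6,8), (6,7), (5,7).
By the shoelace formula its area is 1.00.

1.00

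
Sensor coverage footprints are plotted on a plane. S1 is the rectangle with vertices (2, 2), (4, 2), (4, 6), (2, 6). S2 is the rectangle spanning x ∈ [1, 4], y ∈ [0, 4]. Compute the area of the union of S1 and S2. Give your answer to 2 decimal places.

By inclusion–exclusion:
Individual areas: |S1| = 8, |S2| = 12.
|S1∩S2|: x∈[2,4], y∈[2,4] → 2·2 = 4.
|S1 ∪ S2| = 20 − 4 = 16.00.

16.00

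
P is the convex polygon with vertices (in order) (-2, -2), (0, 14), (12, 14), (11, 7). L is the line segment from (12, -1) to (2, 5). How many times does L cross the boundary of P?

1

The segment meets the boundary at (5.274,3.036).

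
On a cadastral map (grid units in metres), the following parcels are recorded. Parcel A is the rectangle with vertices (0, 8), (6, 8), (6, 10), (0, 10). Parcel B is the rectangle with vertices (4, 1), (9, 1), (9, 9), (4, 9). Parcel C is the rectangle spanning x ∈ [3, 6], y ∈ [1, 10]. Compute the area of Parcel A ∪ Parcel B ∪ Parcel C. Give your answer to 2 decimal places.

57.00

By inclusion–exclusion:
Individual areas: |Parcel A| = 12, |Parcel B| = 40, |Parcel C| = 27.
|Parcel A∩Parcel B|: x∈[4,6], y∈[8,9] → 2·1 = 2.
|Parcel A∩Parcel C|: x∈[3,6], y∈[8,10] → 3·2 = 6.
|Parcel B∩Parcel C|: x∈[4,6], y∈[1,9] → 2·8 = 16.
|Parcel A∩Parcel B∩Parcel C| = 2.
|Parcel A ∪ Parcel B ∪ Parcel C| = 79 − 24 + 2 = 57.00.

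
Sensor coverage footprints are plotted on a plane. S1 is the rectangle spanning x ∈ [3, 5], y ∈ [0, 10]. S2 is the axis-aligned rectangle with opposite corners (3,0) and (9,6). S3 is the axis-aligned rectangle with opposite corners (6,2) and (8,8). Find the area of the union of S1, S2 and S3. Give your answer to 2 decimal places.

By inclusion–exclusion:
Individual areas: |S1| = 20, |S2| = 36, |S3| = 12.
|S1∩S2|: x∈[3,5], y∈[0,6] → 2·6 = 12.
|S1∩S3| = 0 (no overlap).
|S2∩S3|: x∈[6,8], y∈[2,6] → 2·4 = 8.
|S1∩S2∩S3| = 0.
|S1 ∪ S2 ∪ S3| = 68 − 20 + 0 = 48.00.

48.00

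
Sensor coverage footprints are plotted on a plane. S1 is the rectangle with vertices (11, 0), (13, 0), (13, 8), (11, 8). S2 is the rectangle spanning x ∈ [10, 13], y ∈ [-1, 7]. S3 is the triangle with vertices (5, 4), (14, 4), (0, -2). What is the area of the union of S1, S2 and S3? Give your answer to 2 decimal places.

By inclusion–exclusion:
Individual areas: |S1| = 16, |S2| = 24, |S3| = 27.
|S1∩S2|: x∈[11,13], y∈[0,7] → 2·7 = 14.
|S1∩S3| = 1.7143.
|S2∩S3| = 3.2143.
|S1∩S2∩S3| = 1.7143.
|S1 ∪ S2 ∪ S3| = 67 − 18.9286 + 1.7143 = 49.79.

49.79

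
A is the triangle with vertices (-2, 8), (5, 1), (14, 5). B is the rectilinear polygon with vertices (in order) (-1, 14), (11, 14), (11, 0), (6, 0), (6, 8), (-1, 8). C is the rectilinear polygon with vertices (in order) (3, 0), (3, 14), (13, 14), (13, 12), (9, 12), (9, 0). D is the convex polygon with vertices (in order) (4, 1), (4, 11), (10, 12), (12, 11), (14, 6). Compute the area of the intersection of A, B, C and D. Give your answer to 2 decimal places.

The intersection is the polygon with vertices (9,5.938), (9,3.5), (6,2), (6,6.5).
By the shoelace formula its area is 10.41.

10.41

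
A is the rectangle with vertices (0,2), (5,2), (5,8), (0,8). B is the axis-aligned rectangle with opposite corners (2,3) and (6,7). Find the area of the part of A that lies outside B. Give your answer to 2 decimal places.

18.00

|A∩B|: x∈[2,5], y∈[3,7] → 3·4 = 12.
|A| = 30.
|A ∖ B| = |A| − |A∩B| = 30 − 12 = 18.00.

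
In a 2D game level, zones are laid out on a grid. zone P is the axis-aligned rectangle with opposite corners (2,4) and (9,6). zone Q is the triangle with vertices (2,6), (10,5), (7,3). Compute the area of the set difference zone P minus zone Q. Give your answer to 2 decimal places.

|zone P| = 14, |zone P∩zone Q| = 7.5208.
|zone P ∖ zone Q| = |zone P| − |zone P∩zone Q| = 14 − 7.5208 = 6.48.

6.48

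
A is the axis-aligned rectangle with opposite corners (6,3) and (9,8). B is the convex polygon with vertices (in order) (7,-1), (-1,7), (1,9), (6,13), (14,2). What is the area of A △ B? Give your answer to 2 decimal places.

|A| = 15, |B| = 103.5, |A∩B| = 15.
|A △ B| = |A| + |B| − 2·|A∩B| = 15 + 103.5 − 30 = 88.50.

88.50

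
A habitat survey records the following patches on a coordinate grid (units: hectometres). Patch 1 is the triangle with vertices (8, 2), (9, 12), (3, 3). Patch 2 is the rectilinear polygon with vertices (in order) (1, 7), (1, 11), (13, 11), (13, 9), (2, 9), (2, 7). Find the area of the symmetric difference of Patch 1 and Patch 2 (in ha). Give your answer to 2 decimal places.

|Patch 1| = 25.5, |Patch 2| = 26, |Patch 1∩Patch 2| = 2.2667.
|Patch 1 △ Patch 2| = |Patch 1| + |Patch 2| − 2·|Patch 1∩Patch 2| = 25.5 + 26 − 4.5333 = 46.97.

46.97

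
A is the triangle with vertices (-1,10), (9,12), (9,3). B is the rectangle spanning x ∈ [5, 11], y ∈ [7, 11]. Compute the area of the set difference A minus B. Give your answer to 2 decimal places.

29.00

|A| = 45, |A∩B| = 16.
|A ∖ B| = |A| − |A∩B| = 45 − 16 = 29.00.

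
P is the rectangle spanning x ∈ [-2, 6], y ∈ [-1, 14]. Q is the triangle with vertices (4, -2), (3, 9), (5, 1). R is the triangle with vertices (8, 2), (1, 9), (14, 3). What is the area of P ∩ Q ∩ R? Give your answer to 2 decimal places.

The intersection is the polygon with vertices (3.088,8.037), (3.261,7.957), (3.667,6.333), (3.2,6.8).
By the shoelace formula its area is 0.39.

0.39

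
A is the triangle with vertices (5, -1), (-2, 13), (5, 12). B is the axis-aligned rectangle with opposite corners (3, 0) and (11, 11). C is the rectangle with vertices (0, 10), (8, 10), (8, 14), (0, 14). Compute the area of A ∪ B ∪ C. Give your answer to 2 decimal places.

By inclusion–exclusion:
Individual areas: |A| = 45.5, |B| = 88, |C| = 32.
|A∩B| = 19.75.
|A∩C| = 11.7857.
|B∩C|: x∈[3,8], y∈[10,11] → 5·1 = 5.
|A∩B∩C| = 2.
|A ∪ B ∪ C| = 165.5 − 36.5357 + 2 = 130.96.

130.96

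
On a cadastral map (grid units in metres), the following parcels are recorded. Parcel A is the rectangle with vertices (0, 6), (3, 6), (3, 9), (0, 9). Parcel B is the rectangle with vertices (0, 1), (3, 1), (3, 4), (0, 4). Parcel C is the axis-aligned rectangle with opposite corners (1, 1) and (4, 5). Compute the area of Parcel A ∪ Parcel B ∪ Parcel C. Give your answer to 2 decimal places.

By inclusion–exclusion:
Individual areas: |Parcel A| = 9, |Parcel B| = 9, |Parcel C| = 12.
|Parcel A∩Parcel B| = 0 (no overlap).
|Parcel A∩Parcel C| = 0 (no overlap).
|Parcel B∩Parcel C|: x∈[1,3], y∈[1,4] → 2·3 = 6.
|Parcel A∩Parcel B∩Parcel C| = 0.
|Parcel A ∪ Parcel B ∪ Parcel C| = 30 − 6 + 0 = 24.00.

24.00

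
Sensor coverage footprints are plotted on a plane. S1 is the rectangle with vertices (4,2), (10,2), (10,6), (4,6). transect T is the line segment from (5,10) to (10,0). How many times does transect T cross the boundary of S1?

The segment meets the boundary at (9,2), (7,6).

2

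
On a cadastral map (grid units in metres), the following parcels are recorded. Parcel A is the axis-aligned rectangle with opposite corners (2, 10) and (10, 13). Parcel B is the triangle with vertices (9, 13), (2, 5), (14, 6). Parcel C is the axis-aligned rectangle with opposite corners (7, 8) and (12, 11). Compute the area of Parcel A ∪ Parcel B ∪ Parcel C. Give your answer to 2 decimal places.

By inclusion–exclusion:
Individual areas: |Parcel A| = 24, |Parcel B| = 44.5, |Parcel C| = 15.
|Parcel A∩Parcel B| = 6.2375.
|Parcel A∩Parcel C|: x∈[7,10], y∈[10,11] → 3·1 = 3.
|Parcel B∩Parcel C| = 13.2357.
|Parcel A∩Parcel B∩Parcel C| = 2.9643.
|Parcel A ∪ Parcel B ∪ Parcel C| = 83.5 − 22.4732 + 2.9643 = 63.99.

63.99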